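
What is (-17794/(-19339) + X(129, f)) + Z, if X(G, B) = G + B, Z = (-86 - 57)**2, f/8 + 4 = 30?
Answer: 401998248/19339 ≈ 20787.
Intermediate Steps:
f = 208 (f = -32 + 8*30 = -32 + 240 = 208)
Z = 20449 (Z = (-143)**2 = 20449)
X(G, B) = B + G
(-17794/(-19339) + X(129, f)) + Z = (-17794/(-19339) + (208 + 129)) + 20449 = (-17794*(-1/19339) + 337) + 20449 = (17794/19339 + 337) + 20449 = 6535037/19339 + 20449 = 401998248/19339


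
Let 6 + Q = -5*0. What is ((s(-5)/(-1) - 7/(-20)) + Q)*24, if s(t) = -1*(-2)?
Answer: -918/5 ≈ -183.60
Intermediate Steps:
s(t) = 2
Q = -6 (Q = -6 - 5*0 = -6 + 0 = -6)
((s(-5)/(-1) - 7/(-20)) + Q)*24 = ((2/(-1) - 7/(-20)) - 6)*24 = ((2*(-1) - 7*(-1/20)) - 6)*24 = ((-2 + 7/20) - 6)*24 = (-33/20 - 6)*24 = -153/20*24 = -918/5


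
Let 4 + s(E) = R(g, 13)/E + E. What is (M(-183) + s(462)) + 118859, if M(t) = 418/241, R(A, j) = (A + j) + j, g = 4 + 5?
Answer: 1897884995/15906 ≈ 1.1932e+5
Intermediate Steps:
g = 9
R(A, j) = A + 2*j
M(t) = 418/241 (M(t) = 418*(1/241) = 418/241)
s(E) = -4 + E + 35/E (s(E) = -4 + ((9 + 2*13)/E + E) = -4 + ((9 + 26)/E + E) = -4 + (35/E + E) = -4 + (E + 35/E) = -4 + E + 35/E)
(M(-183) + s(462)) + 118859 = (418/241 + (-4 + 462 + 35/462)) + 118859 = (418/241 + (-4 + 462 + 35*(1/462))) + 118859 = (418/241 + (-4 + 462 + 5/66)) + 118859 = (418/241 + 30233/66) + 118859 = 7313741/15906 + 118859 = 1897884995/15906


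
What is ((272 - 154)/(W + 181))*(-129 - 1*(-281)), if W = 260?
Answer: 17936/441 ≈ 40.671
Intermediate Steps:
((272 - 154)/(W + 181))*(-129 - 1*(-281)) = ((272 - 154)/(260 + 181))*(-129 - 1*(-281)) = (118/441)*(-129 + 281) = (118*(1/441))*152 = (118/441)*152 = 17936/441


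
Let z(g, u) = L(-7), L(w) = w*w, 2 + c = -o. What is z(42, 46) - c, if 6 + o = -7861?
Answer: -7816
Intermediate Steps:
o = -7867 (o = -6 - 7861 = -7867)
c = 7865 (c = -2 - 1*(-7867) = -2 + 7867 = 7865)
L(w) = w²
z(g, u) = 49 (z(g, u) = (-7)² = 49)
z(42, 46) - c = 49 - 1*7865 = 49 - 7865 = -7816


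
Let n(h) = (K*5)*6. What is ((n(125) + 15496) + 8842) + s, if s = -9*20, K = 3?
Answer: 24248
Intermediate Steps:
n(h) = 90 (n(h) = (3*5)*6 = 15*6 = 90)
s = -180
((n(125) + 15496) + 8842) + s = ((90 + 15496) + 8842) - 180 = (15586 + 8842) - 180 = 24428 - 180 = 24248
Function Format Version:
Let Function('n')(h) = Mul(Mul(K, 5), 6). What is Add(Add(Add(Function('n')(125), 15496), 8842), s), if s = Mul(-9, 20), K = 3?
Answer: 24248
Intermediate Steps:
Function('n')(h) = 90 (Function('n')(h) = Mul(Mul(3, 5), 6) = Mul(15, 6) = 90)
s = -180
Add(Add(Add(Function('n')(125), 15496), 8842), s) = Add(Add(Add(90, 15496), 8842), -180) = Add(Add(15586, 8842), -180) = Add(24428, -180) = 24248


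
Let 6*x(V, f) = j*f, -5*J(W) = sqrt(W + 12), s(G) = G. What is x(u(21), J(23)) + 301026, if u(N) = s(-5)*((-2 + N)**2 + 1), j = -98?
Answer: 301026 + 49*sqrt(35)/15 ≈ 3.0105e+5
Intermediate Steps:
u(N) = -5 - 5*(-2 + N)**2 (u(N) = -5*((-2 + N)**2 + 1) = -5*(1 + (-2 + N)**2) = -5 - 5*(-2 + N)**2)
J(W) = -sqrt(12 + W)/5 (J(W) = -sqrt(W + 12)/5 = -sqrt(12 + W)/5)
x(V, f) = -49*f/3 (x(V, f) = (-98*f)/6 = -49*f/3)
x(u(21), J(23)) + 301026 = -(-49)*sqrt(12 + 23)/15 + 301026 = -(-49)*sqrt(35)/15 + 301026 = 49*sqrt(35)/15 + 301026 = 301026 + 49*sqrt(35)/15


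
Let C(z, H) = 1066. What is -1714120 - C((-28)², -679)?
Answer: -1715186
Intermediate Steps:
-1714120 - C((-28)², -679) = -1714120 - 1*1066 = -1714120 - 1066 = -1715186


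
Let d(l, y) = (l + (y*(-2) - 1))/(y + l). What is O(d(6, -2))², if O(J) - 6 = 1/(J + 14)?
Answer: 155236/4225 ≈ 36.742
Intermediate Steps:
d(l, y) = (-1 + l - 2*y)/(l + y) (d(l, y) = (l + (-2*y - 1))/(l + y) = (l + (-1 - 2*y))/(l + y) = (-1 + l - 2*y)/(l + y))
O(J) = 6 + 1/(14 + J) (O(J) = 6 + 1/(J + 14) = 6 + 1/(14 + J))
O(d(6, -2))² = ((85 + 6*((-1 + 6 - 2*(-2))/(6 - 2)))/(14 + (-1 + 6 - 2*(-2))/(6 - 2)))² = ((85 + 6*((-1 + 6 + 4)/4))/(14 + (-1 + 6 + 4)/4))² = ((85 + 6*((¼)*9))/(14 + (¼)*9))² = ((85 + 6*(9/4))/(14 + 9/4))² = ((85 + 27/2)/(65/4))² = ((4/65)*(197/2))² = (394/65)² = 155236/4225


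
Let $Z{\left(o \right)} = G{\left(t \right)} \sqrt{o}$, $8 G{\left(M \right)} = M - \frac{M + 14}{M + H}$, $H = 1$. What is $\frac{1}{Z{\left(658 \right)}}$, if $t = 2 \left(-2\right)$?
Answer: $- \frac{6 \sqrt{658}}{329} \approx -0.46781$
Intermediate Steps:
$t = -4$
$G{\left(M \right)} = \frac{M}{8} - \frac{14 + M}{8 \left(1 + M\right)}$ ($G{\left(M \right)} = \frac{M - \frac{M + 14}{M + 1}}{8} = \frac{M - \frac{14 + M}{1 + M}}{8} = \frac{M}{8} - \frac{14 + M}{8 \left(1 + M\right)}$)
$Z{\left(o \right)} = - \frac{\sqrt{o}}{12}$ ($Z{\left(o \right)} = \frac{-14 + \left(-4\right)^{2}}{8 \left(1 - 4\right)} \sqrt{o} = \frac{-14 + 16}{8 \left(-3\right)} \sqrt{o} = \frac{1}{8} \left(- \frac{1}{3}\right) 2 \sqrt{o} = - \frac{\sqrt{o}}{12}$)
$\frac{1}{Z{\left(658 \right)}} = \frac{1}{\left(- \frac{1}{12}\right) \sqrt{658}} = - \frac{6 \sqrt{658}}{329}$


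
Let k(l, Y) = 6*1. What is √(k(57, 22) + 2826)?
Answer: 4*√177 ≈ 53.217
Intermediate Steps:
k(l, Y) = 6
√(k(57, 22) + 2826) = √(6 + 2826) = √2832 = 4*√177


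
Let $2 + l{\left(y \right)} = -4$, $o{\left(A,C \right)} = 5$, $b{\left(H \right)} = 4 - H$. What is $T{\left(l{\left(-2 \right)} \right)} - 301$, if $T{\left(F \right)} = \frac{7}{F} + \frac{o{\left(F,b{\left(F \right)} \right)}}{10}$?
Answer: $- \frac{905}{3} \approx -301.67$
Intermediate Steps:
$l{\left(y \right)} = -6$ ($l{\left(y \right)} = -2 - 4 = -6$)
$T{\left(F \right)} = \frac{1}{2} + \frac{7}{F}$ ($T{\left(F \right)} = \frac{7}{F} + \frac{5}{10} = \frac{7}{F} + 5 \cdot \frac{1}{10} = \frac{7}{F} + \frac{1}{2} = \frac{1}{2} + \frac{7}{F}$)
$T{\left(l{\left(-2 \right)} \right)} - 301 = \frac{14 - 6}{2 \left(-6\right)} - 301 = \frac{1}{2} \left(- \frac{1}{6}\right) 8 - 301 = - \frac{2}{3} - 301 = - \frac{905}{3}$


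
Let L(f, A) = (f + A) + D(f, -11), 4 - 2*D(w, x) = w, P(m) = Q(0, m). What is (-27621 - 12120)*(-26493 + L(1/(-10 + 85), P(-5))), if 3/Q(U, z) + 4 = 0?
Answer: 105280837181/100 ≈ 1.0528e+9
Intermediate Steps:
Q(U, z) = -¾ (Q(U, z) = 3/(-4 + 0) = 3/(-4) = 3*(-¼) = -¾)
P(m) = -¾
D(w, x) = 2 - w/2
L(f, A) = 2 + A + f/2 (L(f, A) = (f + A) + (2 - f/2) = (A + f) + (2 - f/2) = 2 + A + f/2)
(-27621 - 12120)*(-26493 + L(1/(-10 + 85), P(-5))) = (-27621 - 12120)*(-26493 + (2 - ¾ + 1/(2*(-10 + 85)))) = -39741*(-26493 + (2 - ¾ + (½)/75)) = -39741*(-26493 + (2 - ¾ + (½)*(1/75))) = -39741*(-26493 + (2 - ¾ + 1/150)) = -39741*(-26493 + 377/300) = -39741*(-7947523/300) = 105280837181/100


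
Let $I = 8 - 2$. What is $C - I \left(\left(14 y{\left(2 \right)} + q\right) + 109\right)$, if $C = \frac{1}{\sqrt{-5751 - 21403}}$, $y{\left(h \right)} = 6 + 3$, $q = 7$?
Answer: $-1452 - \frac{i \sqrt{27154}}{27154} \approx -1452.0 - 0.0060685 i$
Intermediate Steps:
$I = 6$
$y{\left(h \right)} = 9$
$C = - \frac{i \sqrt{27154}}{27154}$ ($C = \frac{1}{\sqrt{-27154}} = \frac{1}{i \sqrt{27154}} = - \frac{i \sqrt{27154}}{27154} \approx - 0.0060685 i$)
$C - I \left(\left(14 y{\left(2 \right)} + q\right) + 109\right) = - \frac{i \sqrt{27154}}{27154} - 6 \left(\left(14 \cdot 9 + 7\right) + 109\right) = - \frac{i \sqrt{27154}}{27154} - 6 \left(\left(126 + 7\right) + 109\right) = - \frac{i \sqrt{27154}}{27154} - 6 \left(133 + 109\right) = - \frac{i \sqrt{27154}}{27154} - 6 \cdot 242 = - \frac{i \sqrt{27154}}{27154} - 1452 = -1452 - \frac{i \sqrt{27154}}{27154}$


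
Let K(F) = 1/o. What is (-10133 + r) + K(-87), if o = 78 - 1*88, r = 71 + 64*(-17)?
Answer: -111501/10 ≈ -11150.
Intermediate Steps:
r = -1017 (r = 71 - 1088 = -1017)
o = -10 (o = 78 - 88 = -10)
K(F) = -⅒ (K(F) = 1/(-10) = -⅒)
(-10133 + r) + K(-87) = (-10133 - 1017) - ⅒ = -11150 - ⅒ = -111501/10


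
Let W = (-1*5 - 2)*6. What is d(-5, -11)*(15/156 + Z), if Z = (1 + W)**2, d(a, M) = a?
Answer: -437085/52 ≈ -8405.5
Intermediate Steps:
W = -42 (W = (-5 - 2)*6 = -7*6 = -42)
Z = 1681 (Z = (1 - 42)**2 = (-41)**2 = 1681)
d(-5, -11)*(15/156 + Z) = -5*(15/156 + 1681) = -5*(15*(1/156) + 1681) = -5*(5/52 + 1681) = -5*87417/52 = -437085/52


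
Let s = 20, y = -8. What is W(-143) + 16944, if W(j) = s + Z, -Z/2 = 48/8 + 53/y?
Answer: 67861/4 ≈ 16965.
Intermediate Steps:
Z = 5/4 (Z = -2*(48/8 + 53/(-8)) = -2*(48*(⅛) + 53*(-⅛)) = -2*(6 - 53/8) = -2*(-5/8) = 5/4 ≈ 1.2500)
W(j) = 85/4 (W(j) = 20 + 5/4 = 85/4)
W(-143) + 16944 = 85/4 + 16944 = 67861/4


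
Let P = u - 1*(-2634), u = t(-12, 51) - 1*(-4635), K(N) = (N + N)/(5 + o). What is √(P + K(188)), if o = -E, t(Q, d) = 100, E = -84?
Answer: 3*√6489257/89 ≈ 85.867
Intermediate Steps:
o = 84 (o = -1*(-84) = 84)
K(N) = 2*N/89 (K(N) = (N + N)/(5 + 84) = (2*N)/89 = (2*N)*(1/89) = 2*N/89)
u = 4735 (u = 100 - 1*(-4635) = 100 + 4635 = 4735)
P = 7369 (P = 4735 - 1*(-2634) = 4735 + 2634 = 7369)
√(P + K(188)) = √(7369 + (2/89)*188) = √(7369 + 376/89) = √(656217/89) = 3*√6489257/89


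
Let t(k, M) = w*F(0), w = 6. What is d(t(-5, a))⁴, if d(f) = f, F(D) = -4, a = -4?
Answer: 331776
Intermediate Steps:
t(k, M) = -24 (t(k, M) = 6*(-4) = -24)
d(t(-5, a))⁴ = (-24)⁴ = 331776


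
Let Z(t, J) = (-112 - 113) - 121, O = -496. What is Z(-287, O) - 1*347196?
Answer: -347542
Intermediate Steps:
Z(t, J) = -346 (Z(t, J) = -225 - 121 = -346)
Z(-287, O) - 1*347196 = -346 - 1*347196 = -346 - 347196 = -347542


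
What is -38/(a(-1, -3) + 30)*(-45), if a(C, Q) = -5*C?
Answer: 342/7 ≈ 48.857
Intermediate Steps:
-38/(a(-1, -3) + 30)*(-45) = -38/(-5*(-1) + 30)*(-45) = -38/(5 + 30)*(-45) = -38/35*(-45) = 342/7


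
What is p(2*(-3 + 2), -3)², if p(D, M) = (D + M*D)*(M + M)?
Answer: 576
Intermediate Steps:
p(D, M) = 2*M*(D + D*M) (p(D, M) = (D + D*M)*(2*M) = 2*M*(D + D*M))
p(2*(-3 + 2), -3)² = (2*(2*(-3 + 2))*(-3)*(1 - 3))² = (2*(2*(-1))*(-3)*(-2))² = (2*(-2)*(-3)*(-2))² = (-24)² = 576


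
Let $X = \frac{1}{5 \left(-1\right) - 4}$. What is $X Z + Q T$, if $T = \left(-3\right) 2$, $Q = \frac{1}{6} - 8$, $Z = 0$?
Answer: $47$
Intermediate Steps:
$Q = - \frac{47}{6}$ ($Q = \frac{1}{6} - 8 = - \frac{47}{6} \approx -7.8333$)
$X = - \frac{1}{9}$ ($X = \frac{1}{-5 - 4} = \frac{1}{-9} = - \frac{1}{9} \approx -0.11111$)
$T = -6$
$X Z + Q T = \left(- \frac{1}{9}\right) 0 - -47 = 0 + 47 = 47$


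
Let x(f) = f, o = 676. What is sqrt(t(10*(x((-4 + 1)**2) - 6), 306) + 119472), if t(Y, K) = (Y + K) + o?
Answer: 2*sqrt(30121) ≈ 347.11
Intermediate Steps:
t(Y, K) = 676 + K + Y (t(Y, K) = (Y + K) + 676 = (K + Y) + 676 = 676 + K + Y)
sqrt(t(10*(x((-4 + 1)**2) - 6), 306) + 119472) = sqrt((676 + 306 + 10*((-4 + 1)**2 - 6)) + 119472) = sqrt((676 + 306 + 10*((-3)**2 - 6)) + 119472) = sqrt((676 + 306 + 10*(9 - 6)) + 119472) = sqrt((676 + 306 + 10*3) + 119472) = sqrt((676 + 306 + 30) + 119472) = sqrt(1012 + 119472) = sqrt(120484) = 2*sqrt(30121)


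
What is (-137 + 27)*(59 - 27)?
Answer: -3520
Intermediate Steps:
(-137 + 27)*(59 - 27) = -110*32 = -3520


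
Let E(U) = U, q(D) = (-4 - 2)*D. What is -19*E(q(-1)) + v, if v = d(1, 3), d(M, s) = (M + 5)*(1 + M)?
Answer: -102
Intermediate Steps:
q(D) = -6*D
d(M, s) = (1 + M)*(5 + M) (d(M, s) = (5 + M)*(1 + M) = (1 + M)*(5 + M))
v = 12 (v = 5 + 1² + 6*1 = 5 + 1 + 6 = 12)
-19*E(q(-1)) + v = -(-114)*(-1) + 12 = -19*6 + 12 = -114 + 12 = -102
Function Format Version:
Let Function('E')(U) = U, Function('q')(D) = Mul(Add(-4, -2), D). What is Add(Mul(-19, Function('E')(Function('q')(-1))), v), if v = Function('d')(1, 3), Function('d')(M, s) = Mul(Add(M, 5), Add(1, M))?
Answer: -102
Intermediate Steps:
Function('q')(D) = Mul(-6, D)
Function('d')(M, s) = Mul(Add(1, M), Add(5, M)) (Function('d')(M, s) = Mul(Add(5, M), Add(1, M)) = Mul(Add(1, M), Add(5, M)))
v = 12 (v = Add(5, Pow(1, 2), Mul(6, 1)) = Add(5, 1, 6) = 12)
Add(Mul(-19, Function('E')(Function('q')(-1))), v) = Add(Mul(-19, Mul(-6, -1)), 12) = Add(Mul(-19, 6), 12) = Add(-114, 12) = -102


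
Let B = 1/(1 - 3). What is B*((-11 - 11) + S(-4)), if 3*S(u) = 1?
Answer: 65/6 ≈ 10.833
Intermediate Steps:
S(u) = 1/3 (S(u) = (1/3)*1 = 1/3)
B = -1/2 (B = 1/(-2) = -1/2 ≈ -0.50000)
B*((-11 - 11) + S(-4)) = -((-11 - 11) + 1/3)/2 = -(-22 + 1/3)/2 = -1/2*(-65/3) = 65/6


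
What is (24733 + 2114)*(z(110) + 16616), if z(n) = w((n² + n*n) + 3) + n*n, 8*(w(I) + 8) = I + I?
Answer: 3732672645/4 ≈ 9.3317e+8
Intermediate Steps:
w(I) = -8 + I/4 (w(I) = -8 + (I + I)/8 = -8 + (2*I)/8 = -8 + I/4)
z(n) = -29/4 + 3*n²/2 (z(n) = (-8 + ((n² + n*n) + 3)/4) + n*n = (-8 + ((n² + n²) + 3)/4) + n² = (-8 + (2*n² + 3)/4) + n² = (-8 + (3 + 2*n²)/4) + n² = (-8 + (¾ + n²/2)) + n² = (-29/4 + n²/2) + n² = -29/4 + 3*n²/2)
(24733 + 2114)*(z(110) + 16616) = (24733 + 2114)*((-29/4 + (3/2)*110²) + 16616) = 26847*((-29/4 + (3/2)*12100) + 16616) = 26847*((-29/4 + 18150) + 16616) = 26847*(72571/4 + 16616) = 26847*(139035/4) = 3732672645/4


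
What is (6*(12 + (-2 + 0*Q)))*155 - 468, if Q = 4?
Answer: 8832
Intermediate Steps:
(6*(12 + (-2 + 0*Q)))*155 - 468 = (6*(12 + (-2 + 0*4)))*155 - 468 = (6*(12 + (-2 + 0)))*155 - 468 = (6*(12 - 2))*155 - 468 = (6*10)*155 - 468 = 60*155 - 468 = 9300 - 468 = 8832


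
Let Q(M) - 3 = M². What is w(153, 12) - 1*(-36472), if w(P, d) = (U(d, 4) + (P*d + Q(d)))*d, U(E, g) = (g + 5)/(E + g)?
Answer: 241099/4 ≈ 60275.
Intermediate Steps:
Q(M) = 3 + M²
U(E, g) = (5 + g)/(E + g)
w(P, d) = d*(3 + d² + 9/(4 + d) + P*d) (w(P, d) = ((5 + 4)/(d + 4) + (P*d + (3 + d²)))*d = (9/(4 + d) + (3 + d² + P*d))*d = (3 + d² + 9/(4 + d) + P*d)*d = d*(3 + d² + 9/(4 + d) + P*d))
w(153, 12) - 1*(-36472) = 12*(9 + (4 + 12)*(3 + 12² + 153*12))/(4 + 12) - 1*(-36472) = 12*(9 + 16*(3 + 144 + 1836))/16 + 36472 = 12*(1/16)*(9 + 16*1983) + 36472 = 12*(1/16)*(9 + 31728) + 36472 = 12*(1/16)*31737 + 36472 = 95211/4 + 36472 = 241099/4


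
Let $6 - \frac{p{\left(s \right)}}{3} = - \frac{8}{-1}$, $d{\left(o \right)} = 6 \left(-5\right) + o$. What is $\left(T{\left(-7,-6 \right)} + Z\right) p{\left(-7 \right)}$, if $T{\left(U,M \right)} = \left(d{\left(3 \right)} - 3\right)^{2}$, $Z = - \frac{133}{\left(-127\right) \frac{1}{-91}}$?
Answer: $- \frac{613182}{127} \approx -4828.2$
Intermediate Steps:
$d{\left(o \right)} = -30 + o$
$p{\left(s \right)} = -6$ ($p{\left(s \right)} = 18 - 3 \left(- \frac{8}{-1}\right) = 18 - 3 \left(\left(-8\right) \left(-1\right)\right) = 18 - 24 = -6$)
$Z = - \frac{12103}{127}$ ($Z = - \frac{133}{\left(-127\right) \left(- \frac{1}{91}\right)} = - \frac{133}{\frac{127}{91}} = \left(-133\right) \frac{91}{127} = - \frac{12103}{127} \approx -95.299$)
$T{\left(U,M \right)} = 900$ ($T{\left(U,M \right)} = \left(\left(-30 + 3\right) - 3\right)^{2} = \left(-27 - 3\right)^{2} = \left(-30\right)^{2} = 900$)
$\left(T{\left(-7,-6 \right)} + Z\right) p{\left(-7 \right)} = \left(900 - \frac{12103}{127}\right) \left(-6\right) = \frac{102197}{127} \left(-6\right) = - \frac{613182}{127}$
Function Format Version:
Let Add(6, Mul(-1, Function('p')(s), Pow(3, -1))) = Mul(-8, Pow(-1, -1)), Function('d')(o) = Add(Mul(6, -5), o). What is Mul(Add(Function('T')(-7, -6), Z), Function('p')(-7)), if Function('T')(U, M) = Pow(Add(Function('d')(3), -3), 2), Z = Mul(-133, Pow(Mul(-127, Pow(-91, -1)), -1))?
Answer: Rational(-613182, 127) ≈ -4828.2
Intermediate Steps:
Function('d')(o) = Add(-30, o)
Function('p')(s) = -6 (Function('p')(s) = Add(18, Mul(-3, Mul(-8, Pow(-1, -1)))) = Add(18, Mul(-3, Mul(-8, -1))) = Add(18, Mul(-3, 8)) = Add(18, -24) = -6)
Z = Rational(-12103, 127) (Z = Mul(-133, Pow(Mul(-127, Rational(-1, 91)), -1)) = Mul(-133, Pow(Rational(127, 91), -1)) = Mul(-133, Rational(91, 127)) = Rational(-12103, 127) ≈ -95.299)
Function('T')(U, M) = 900 (Function('T')(U, M) = Pow(Add(Add(-30, 3), -3), 2) = Pow(Add(-27, -3), 2) = Pow(-30, 2) = 900)
Mul(Add(Function('T')(-7, -6), Z), Function('p')(-7)) = Mul(Add(900, Rational(-12103, 127)), -6) = Mul(Rational(102197, 127), -6) = Rational(-613182, 127)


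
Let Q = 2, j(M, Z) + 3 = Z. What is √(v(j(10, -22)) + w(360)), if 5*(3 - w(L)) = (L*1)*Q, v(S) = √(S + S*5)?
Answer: √(-141 + 5*I*√6) ≈ 0.51523 + 11.886*I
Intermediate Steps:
j(M, Z) = -3 + Z
v(S) = √6*√S (v(S) = √(S + 5*S) = √(6*S) = √6*√S)
w(L) = 3 - 2*L/5 (w(L) = 3 - L*1*2/5 = 3 - L*2/5 = 3 - 2*L/5)
√(v(j(10, -22)) + w(360)) = √(√6*√(-3 - 22) + (3 - ⅖*360)) = √(√6*√(-25) + (3 - 144)) = √(√6*(5*I) - 141) = √(5*I*√6 - 141) = √(-141 + 5*I*√6)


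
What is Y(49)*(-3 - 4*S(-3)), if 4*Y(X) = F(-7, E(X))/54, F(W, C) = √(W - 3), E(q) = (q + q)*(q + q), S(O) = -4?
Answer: 13*I*√10/216 ≈ 0.19032*I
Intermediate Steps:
E(q) = 4*q² (E(q) = (2*q)*(2*q) = 4*q²)
F(W, C) = √(-3 + W)
Y(X) = I*√10/216 (Y(X) = (√(-3 - 7)/54)/4 = (√(-10)*(1/54))/4 = ((I*√10)*(1/54))/4 = (I*√10/54)/4 = I*√10/216)
Y(49)*(-3 - 4*S(-3)) = (I*√10/216)*(-3 - 4*(-4)) = (I*√10/216)*(-3 + 16) = (I*√10/216)*13 = 13*I*√10/216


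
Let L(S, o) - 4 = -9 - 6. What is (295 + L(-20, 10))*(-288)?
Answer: -81792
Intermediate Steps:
L(S, o) = -11 (L(S, o) = 4 + (-9 - 6) = 4 - 15 = -11)
(295 + L(-20, 10))*(-288) = (295 - 11)*(-288) = 284*(-288) = -81792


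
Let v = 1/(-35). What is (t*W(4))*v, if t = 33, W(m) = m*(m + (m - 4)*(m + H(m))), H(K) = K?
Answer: -528/35 ≈ -15.086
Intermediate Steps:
W(m) = m*(m + 2*m*(-4 + m)) (W(m) = m*(m + (m - 4)*(m + m)) = m*(m + (-4 + m)*(2*m)) = m*(m + 2*m*(-4 + m)))
v = -1/35 ≈ -0.028571
(t*W(4))*v = (33*(4²*(-7 + 2*4)))*(-1/35) = (33*(16*(-7 + 8)))*(-1/35) = (33*(16*1))*(-1/35) = (33*16)*(-1/35) = 528*(-1/35) = -528/35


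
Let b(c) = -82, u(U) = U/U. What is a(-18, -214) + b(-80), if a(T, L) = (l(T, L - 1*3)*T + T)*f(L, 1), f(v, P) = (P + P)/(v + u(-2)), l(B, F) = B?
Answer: -6026/71 ≈ -84.873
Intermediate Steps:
u(U) = 1
f(v, P) = 2*P/(1 + v) (f(v, P) = (P + P)/(v + 1) = (2*P)/(1 + v) = 2*P/(1 + v))
a(T, L) = 2*(T + T**2)/(1 + L) (a(T, L) = (T*T + T)*(2*1/(1 + L)) = (T**2 + T)*(2/(1 + L)) = (T + T**2)*(2/(1 + L)) = 2*(T + T**2)/(1 + L))
a(-18, -214) + b(-80) = 2*(-18)*(1 - 18)/(1 - 214) - 82 = 2*(-18)*(-17)/(-213) - 82 = 2*(-18)*(-1/213)*(-17) - 82 = -204/71 - 82 = -6026/71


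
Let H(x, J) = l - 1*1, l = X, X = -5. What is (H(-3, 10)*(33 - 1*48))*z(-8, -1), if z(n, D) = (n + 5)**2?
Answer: 810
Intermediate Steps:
l = -5
z(n, D) = (5 + n)**2
H(x, J) = -6 (H(x, J) = -5 - 1*1 = -5 - 1 = -6)
(H(-3, 10)*(33 - 1*48))*z(-8, -1) = (-6*(33 - 1*48))*(5 - 8)**2 = -6*(33 - 48)*(-3)**2 = -6*(-15)*9 = 90*9 = 810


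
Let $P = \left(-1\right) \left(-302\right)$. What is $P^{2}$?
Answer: $91204$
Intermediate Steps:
$P = 302$
$P^{2} = 302^{2} = 91204$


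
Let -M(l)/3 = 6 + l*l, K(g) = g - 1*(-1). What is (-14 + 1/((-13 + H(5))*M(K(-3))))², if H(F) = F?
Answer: 11282881/57600 ≈ 195.88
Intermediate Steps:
K(g) = 1 + g (K(g) = g + 1 = 1 + g)
M(l) = -18 - 3*l² (M(l) = -3*(6 + l*l) = -3*(6 + l²) = -18 - 3*l²)
(-14 + 1/((-13 + H(5))*M(K(-3))))² = (-14 + 1/((-13 + 5)*(-18 - 3*(1 - 3)²)))² = (-14 + 1/((-8)*(-18 - 3*(-2)²)))² = (-14 - 1/(8*(-18 - 3*4)))² = (-14 - 1/(8*(-18 - 12)))² = (-14 - ⅛/(-30))² = (-14 - ⅛*(-1/30))² = (-14 + 1/240)² = (-3359/240)² = 11282881/57600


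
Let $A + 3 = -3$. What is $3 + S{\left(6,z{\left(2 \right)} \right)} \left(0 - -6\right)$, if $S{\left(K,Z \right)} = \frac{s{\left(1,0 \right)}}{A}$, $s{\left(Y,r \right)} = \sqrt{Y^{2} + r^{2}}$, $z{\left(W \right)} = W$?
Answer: $2$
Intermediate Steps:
$A = -6$ ($A = -3 - 3 = -6$)
$S{\left(K,Z \right)} = - \frac{1}{6}$ ($S{\left(K,Z \right)} = \frac{\sqrt{1^{2} + 0^{2}}}{-6} = \sqrt{1 + 0} \left(- \frac{1}{6}\right) = \sqrt{1} \left(- \frac{1}{6}\right) = 1 \left(- \frac{1}{6}\right) = - \frac{1}{6}$)
$3 + S{\left(6,z{\left(2 \right)} \right)} \left(0 - -6\right) = 3 - \frac{0 - -6}{6} = 3 - \frac{0 + 6}{6} = 3 - 1 = 2$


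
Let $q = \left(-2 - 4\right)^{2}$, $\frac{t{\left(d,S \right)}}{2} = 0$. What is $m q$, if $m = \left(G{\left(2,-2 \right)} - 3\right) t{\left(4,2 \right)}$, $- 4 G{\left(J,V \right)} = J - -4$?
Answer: $0$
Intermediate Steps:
$t{\left(d,S \right)} = 0$ ($t{\left(d,S \right)} = 2 \cdot 0 = 0$)
$G{\left(J,V \right)} = -1 - \frac{J}{4}$ ($G{\left(J,V \right)} = - \frac{J - -4}{4} = - \frac{J + 4}{4} = - \frac{4 + J}{4} = -1 - \frac{J}{4}$)
$q = 36$ ($q = \left(-6\right)^{2} = 36$)
$m = 0$ ($m = \left(\left(-1 - \frac{1}{2}\right) - 3\right) 0 = \left(- \frac{3}{2} - 3\right) 0 = \left(- \frac{9}{2}\right) 0 = 0$)
$m q = 0 \cdot 36 = 0$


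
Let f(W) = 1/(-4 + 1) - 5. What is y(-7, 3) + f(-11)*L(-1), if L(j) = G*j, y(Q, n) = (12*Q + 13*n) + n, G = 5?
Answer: -46/3 ≈ -15.333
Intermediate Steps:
y(Q, n) = 12*Q + 14*n
L(j) = 5*j
f(W) = -16/3 (f(W) = 1/(-3) - 5 = -1/3 - 5 = -16/3)
y(-7, 3) + f(-11)*L(-1) = (12*(-7) + 14*3) - 80*(-1)/3 = (-84 + 42) - 16/3*(-5) = -42 + 80/3 = -46/3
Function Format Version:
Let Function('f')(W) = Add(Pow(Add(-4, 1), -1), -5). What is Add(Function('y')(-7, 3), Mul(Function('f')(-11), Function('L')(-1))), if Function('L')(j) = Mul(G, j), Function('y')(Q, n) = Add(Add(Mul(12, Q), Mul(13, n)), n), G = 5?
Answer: Rational(-46, 3) ≈ -15.333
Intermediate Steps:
Function('y')(Q, n) = Add(Mul(12, Q), Mul(14, n))
Function('L')(j) = Mul(5, j)
Function('f')(W) = Rational(-16, 3) (Function('f')(W) = Add(Pow(-3, -1), -5) = Add(Rational(-1, 3), -5) = Rational(-16, 3))
Add(Function('y')(-7, 3), Mul(Function('f')(-11), Function('L')(-1))) = Add(Add(Mul(12, -7), Mul(14, 3)), Mul(Rational(-16, 3), Mul(5, -1))) = Add(Add(-84, 42), Mul(Rational(-16, 3), -5)) = Add(-42, Rational(80, 3)) = Rational(-46, 3)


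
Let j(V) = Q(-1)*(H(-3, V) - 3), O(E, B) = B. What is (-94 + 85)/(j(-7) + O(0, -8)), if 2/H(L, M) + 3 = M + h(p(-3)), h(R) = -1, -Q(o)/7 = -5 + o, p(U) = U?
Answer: 99/1558 ≈ 0.063543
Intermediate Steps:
Q(o) = 35 - 7*o (Q(o) = -7*(-5 + o) = 35 - 7*o)
H(L, M) = 2/(-4 + M) (H(L, M) = 2/(-3 + (M - 1)) = 2/(-3 + (-1 + M)) = 2/(-4 + M))
j(V) = -126 + 84/(-4 + V) (j(V) = (35 - 7*(-1))*(2/(-4 + V) - 3) = (35 + 7)*(-3 + 2/(-4 + V)) = 42*(-3 + 2/(-4 + V)) = -126 + 84/(-4 + V))
(-94 + 85)/(j(-7) + O(0, -8)) = (-94 + 85)/(42*(14 - 3*(-7))/(-4 - 7) - 8) = -9/(42*(14 + 21)/(-11) - 8) = -9/(42*(-1/11)*35 - 8) = -9/(-1470/11 - 8) = -9/(-1558/11) = -9*(-11/1558) = 99/1558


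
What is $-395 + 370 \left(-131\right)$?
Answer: $-48865$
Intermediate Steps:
$-395 + 370 \left(-131\right) = -395 - 48470 = -48865$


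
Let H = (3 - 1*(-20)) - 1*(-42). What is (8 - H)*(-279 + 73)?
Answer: 11742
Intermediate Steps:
H = 65 (H = (3 + 20) + 42 = 23 + 42 = 65)
(8 - H)*(-279 + 73) = (8 - 1*65)*(-279 + 73) = (8 - 65)*(-206) = -57*(-206) = 11742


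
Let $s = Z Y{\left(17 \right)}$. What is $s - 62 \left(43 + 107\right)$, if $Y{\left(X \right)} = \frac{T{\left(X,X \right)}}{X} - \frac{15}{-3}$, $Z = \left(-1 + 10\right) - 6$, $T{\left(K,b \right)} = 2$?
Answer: $- \frac{157839}{17} \approx -9284.6$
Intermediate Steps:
$Z = 3$ ($Z = 9 - 6 = 3$)
$Y{\left(X \right)} = 5 + \frac{2}{X}$ ($Y{\left(X \right)} = \frac{2}{X} - \frac{15}{-3} = \frac{2}{X} - -5 = \frac{2}{X} + 5 = 5 + \frac{2}{X}$)
$s = \frac{261}{17}$ ($s = 3 \left(5 + \frac{2}{17}\right) = 3 \cdot \frac{87}{17} = \frac{261}{17} \approx 15.353$)
$s - 62 \left(43 + 107\right) = \frac{261}{17} - 62 \left(43 + 107\right) = \frac{261}{17} - 62 \cdot 150 = \frac{261}{17} - 9300 = - \frac{157839}{17}$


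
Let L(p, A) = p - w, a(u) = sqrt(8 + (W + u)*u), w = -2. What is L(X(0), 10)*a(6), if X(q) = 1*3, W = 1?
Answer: 25*sqrt(2) ≈ 35.355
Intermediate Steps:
X(q) = 3
a(u) = sqrt(8 + u*(1 + u)) (a(u) = sqrt(8 + (1 + u)*u) = sqrt(8 + u*(1 + u)))
L(p, A) = 2 + p (L(p, A) = p - 1*(-2) = p + 2 = 2 + p)
L(X(0), 10)*a(6) = (2 + 3)*sqrt(8 + 6 + 6**2) = 5*sqrt(8 + 6 + 36) = 5*sqrt(50) = 5*(5*sqrt(2)) = 25*sqrt(2)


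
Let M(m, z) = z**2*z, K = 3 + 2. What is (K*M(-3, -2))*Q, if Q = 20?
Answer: -800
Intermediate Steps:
K = 5
M(m, z) = z**3
(K*M(-3, -2))*Q = (5*(-2)**3)*20 = (5*(-8))*20 = -40*20 = -800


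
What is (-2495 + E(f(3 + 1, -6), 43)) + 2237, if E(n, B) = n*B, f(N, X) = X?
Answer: -516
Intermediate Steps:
E(n, B) = B*n
(-2495 + E(f(3 + 1, -6), 43)) + 2237 = (-2495 + 43*(-6)) + 2237 = (-2495 - 258) + 2237 = -2753 + 2237 = -516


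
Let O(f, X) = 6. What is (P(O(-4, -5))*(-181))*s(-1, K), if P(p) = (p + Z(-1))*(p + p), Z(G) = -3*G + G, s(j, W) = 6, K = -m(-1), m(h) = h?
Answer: -104256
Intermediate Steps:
K = 1 (K = -1*(-1) = 1)
Z(G) = -2*G
P(p) = 2*p*(2 + p) (P(p) = (p - 2*(-1))*(p + p) = (p + 2)*(2*p) = (2 + p)*(2*p) = 2*p*(2 + p))
(P(O(-4, -5))*(-181))*s(-1, K) = ((2*6*(2 + 6))*(-181))*6 = ((2*6*8)*(-181))*6 = (96*(-181))*6 = -17376*6 = -104256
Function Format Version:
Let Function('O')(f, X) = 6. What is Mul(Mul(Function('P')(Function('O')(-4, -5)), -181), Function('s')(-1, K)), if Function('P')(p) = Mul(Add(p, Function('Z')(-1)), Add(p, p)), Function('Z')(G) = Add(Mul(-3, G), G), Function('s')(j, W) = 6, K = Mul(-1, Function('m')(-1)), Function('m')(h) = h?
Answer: -104256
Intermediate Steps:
K = 1 (K = Mul(-1, -1) = 1)
Function('Z')(G) = Mul(-2, G)
Function('P')(p) = Mul(2, p, Add(2, p)) (Function('P')(p) = Mul(Add(p, Mul(-2, -1)), Add(p, p)) = Mul(Add(p, 2), Mul(2, p)) = Mul(Add(2, p), Mul(2, p)) = Mul(2, p, Add(2, p)))
Mul(Mul(Function('P')(Function('O')(-4, -5)), -181), Function('s')(-1, K)) = Mul(Mul(Mul(2, 6, Add(2, 6)), -181), 6) = Mul(Mul(Mul(2, 6, 8), -181), 6) = Mul(Mul(96, -181), 6) = Mul(-17376, 6) = -104256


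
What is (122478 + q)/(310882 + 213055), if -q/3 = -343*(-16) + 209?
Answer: 105387/523937 ≈ 0.20114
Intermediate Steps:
q = -17091 (q = -3*(-343*(-16) + 209) = -3*(5488 + 209) = -3*5697 = -17091)
(122478 + q)/(310882 + 213055) = (122478 - 17091)/(310882 + 213055) = 105387/523937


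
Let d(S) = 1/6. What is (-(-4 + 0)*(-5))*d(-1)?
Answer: -10/3 ≈ -3.3333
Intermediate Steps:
d(S) = ⅙
(-(-4 + 0)*(-5))*d(-1) = (-(-4 + 0)*(-5))*(⅙) = (-1*(-4)*(-5))*(⅙) = (4*(-5))*(⅙) = -20*⅙ = -10/3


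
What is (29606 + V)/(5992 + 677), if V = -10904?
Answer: 2078/741 ≈ 2.8043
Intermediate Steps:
(29606 + V)/(5992 + 677) = (29606 - 10904)/(5992 + 677) = 18702/6669 = 18702*(1/6669) = 2078/741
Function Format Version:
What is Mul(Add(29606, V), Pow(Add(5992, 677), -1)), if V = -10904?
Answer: Rational(2078, 741) ≈ 2.8043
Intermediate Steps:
Mul(Add(29606, V), Pow(Add(5992, 677), -1)) = Mul(Add(29606, -10904), Pow(Add(5992, 677), -1)) = Mul(18702, Pow(6669, -1)) = Mul(18702, Rational(1, 6669)) = Rational(2078, 741)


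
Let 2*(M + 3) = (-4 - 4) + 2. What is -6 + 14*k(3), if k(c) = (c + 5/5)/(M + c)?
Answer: -74/3 ≈ -24.667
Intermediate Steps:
M = -6 (M = -3 + ((-4 - 4) + 2)/2 = -3 + (-8 + 2)/2 = -3 + (½)*(-6) = -3 - 3 = -6)
k(c) = (1 + c)/(-6 + c) (k(c) = (c + 5/5)/(-6 + c) = (c + 5*(⅕))/(-6 + c) = (c + 1)/(-6 + c) = (1 + c)/(-6 + c))
-6 + 14*k(3) = -6 + 14*((1 + 3)/(-6 + 3)) = -6 + 14*(4/(-3)) = -6 + 14*(-⅓*4) = -6 + 14*(-4/3) = -6 - 56/3 = -74/3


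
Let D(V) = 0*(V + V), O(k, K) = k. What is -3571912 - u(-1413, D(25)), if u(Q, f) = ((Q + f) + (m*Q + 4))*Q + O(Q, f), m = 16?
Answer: -37506520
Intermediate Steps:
D(V) = 0 (D(V) = 0*(2*V) = 0)
u(Q, f) = Q + Q*(4 + f + 17*Q) (u(Q, f) = ((Q + f) + (16*Q + 4))*Q + Q = ((Q + f) + (4 + 16*Q))*Q + Q = (4 + f + 17*Q)*Q + Q = Q*(4 + f + 17*Q) + Q = Q + Q*(4 + f + 17*Q))
-3571912 - u(-1413, D(25)) = -3571912 - (-1413)*(5 + 0 + 17*(-1413)) = -3571912 - (-1413)*(5 + 0 - 24021) = -3571912 - (-1413)*(-24016) = -3571912 - 1*33934608 = -3571912 - 33934608 = -37506520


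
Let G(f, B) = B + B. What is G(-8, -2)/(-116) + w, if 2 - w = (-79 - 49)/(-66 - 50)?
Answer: 27/29 ≈ 0.93103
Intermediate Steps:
G(f, B) = 2*B
w = 26/29 (w = 2 - (-79 - 49)/(-66 - 50) = 2 - (-128)/(-116) = 2 - (-128)*(-1)/116 = 2 - 1*32/29 = 2 - 32/29 = 26/29 ≈ 0.89655)
G(-8, -2)/(-116) + w = (2*(-2))/(-116) + 26/29 = -4*(-1/116) + 26/29 = 1/29 + 26/29 = 27/29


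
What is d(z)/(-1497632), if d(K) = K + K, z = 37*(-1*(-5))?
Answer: -185/748816 ≈ -0.00024706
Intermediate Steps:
z = 185 (z = 37*5 = 185)
d(K) = 2*K
d(z)/(-1497632) = (2*185)/(-1497632) = 370*(-1/1497632) = -185/748816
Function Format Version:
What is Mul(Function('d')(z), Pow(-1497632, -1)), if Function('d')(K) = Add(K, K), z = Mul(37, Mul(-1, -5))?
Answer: Rational(-185, 748816) ≈ -0.00024706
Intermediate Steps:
z = 185 (z = Mul(37, 5) = 185)
Function('d')(K) = Mul(2, K)
Mul(Function('d')(z), Pow(-1497632, -1)) = Mul(Mul(2, 185), Pow(-1497632, -1)) = Mul(370, Rational(-1, 1497632)) = Rational(-185, 748816)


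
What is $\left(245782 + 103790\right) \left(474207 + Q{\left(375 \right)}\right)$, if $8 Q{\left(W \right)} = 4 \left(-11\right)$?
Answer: $165767566758$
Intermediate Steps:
$Q{\left(W \right)} = - \frac{11}{2}$ ($Q{\left(W \right)} = \frac{4 \left(-11\right)}{8} = \frac{1}{8} \left(-44\right) = - \frac{11}{2}$)
$\left(245782 + 103790\right) \left(474207 + Q{\left(375 \right)}\right) = \left(245782 + 103790\right) \left(474207 - \frac{11}{2}\right) = 349572 \cdot \frac{948403}{2} = 165767566758$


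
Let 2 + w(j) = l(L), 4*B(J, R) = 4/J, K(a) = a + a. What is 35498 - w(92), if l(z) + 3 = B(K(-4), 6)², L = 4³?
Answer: 2272191/64 ≈ 35503.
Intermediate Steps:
K(a) = 2*a
L = 64
B(J, R) = 1/J (B(J, R) = (4/J)/4 = 1/J)
l(z) = -191/64 (l(z) = -3 + (1/(2*(-4)))² = -3 + (1/(-8))² = -3 + (-⅛)² = -3 + 1/64 = -191/64)
w(j) = -319/64 (w(j) = -2 - 191/64 = -319/64)
35498 - w(92) = 35498 - 1*(-319/64) = 35498 + 319/64 = 2272191/64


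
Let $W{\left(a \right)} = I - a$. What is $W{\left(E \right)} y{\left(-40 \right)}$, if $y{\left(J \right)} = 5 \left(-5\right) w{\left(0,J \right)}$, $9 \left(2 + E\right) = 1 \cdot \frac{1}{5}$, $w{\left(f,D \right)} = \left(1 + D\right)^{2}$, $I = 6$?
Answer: $-303355$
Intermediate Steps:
$E = - \frac{89}{45}$ ($E = -2 + \frac{1 \cdot \frac{1}{5}}{9} = -2 + \frac{1}{9} \cdot \frac{1}{5} = -2 + \frac{1}{45} = - \frac{89}{45} \approx -1.9778$)
$y{\left(J \right)} = - 25 \left(1 + J\right)^{2}$ ($y{\left(J \right)} = 5 \left(-5\right) \left(1 + J\right)^{2} = - 25 \left(1 + J\right)^{2}$)
$W{\left(a \right)} = 6 - a$
$W{\left(E \right)} y{\left(-40 \right)} = \left(6 - - \frac{89}{45}\right) \left(- 25 \left(1 - 40\right)^{2}\right) = \left(6 + \frac{89}{45}\right) \left(- 25 \left(-39\right)^{2}\right) = \frac{359 \left(\left(-25\right) 1521\right)}{45} = \frac{359}{45} \left(-38025\right) = -303355$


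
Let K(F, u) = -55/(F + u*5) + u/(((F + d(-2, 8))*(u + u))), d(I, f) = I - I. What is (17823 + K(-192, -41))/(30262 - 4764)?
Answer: 2717101427/3887119104 ≈ 0.69900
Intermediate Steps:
d(I, f) = 0
K(F, u) = 1/(2*F) - 55/(F + 5*u) (K(F, u) = -55/(F + u*5) + u/(((F + 0)*(u + u))) = -55/(F + 5*u) + u/((F*(2*u))) = -55/(F + 5*u) + u/((2*F*u)) = -55/(F + 5*u) + u*(1/(2*F*u)) = -55/(F + 5*u) + 1/(2*F) = 1/(2*F) - 55/(F + 5*u))
(17823 + K(-192, -41))/(30262 - 4764) = (17823 + (1/2)*(-109*(-192) + 5*(-41))/(-192*(-192 + 5*(-41))))/(30262 - 4764) = (17823 + (1/2)*(-1/192)*(20928 - 205)/(-192 - 205))/25498 = (17823 + (1/2)*(-1/192)*20723/(-397))*(1/25498) = (17823 + (1/2)*(-1/192)*(-1/397)*20723)*(1/25498) = (17823 + 20723/152448)*(1/25498) = (2717101427/152448)*(1/25498) = 2717101427/3887119104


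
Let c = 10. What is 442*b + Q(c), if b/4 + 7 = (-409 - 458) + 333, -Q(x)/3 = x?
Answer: -956518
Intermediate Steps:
Q(x) = -3*x
b = -2164 (b = -28 + 4*((-409 - 458) + 333) = -28 + 4*(-867 + 333) = -28 + 4*(-534) = -28 - 2136 = -2164)
442*b + Q(c) = 442*(-2164) - 3*10 = -956488 - 30 = -956518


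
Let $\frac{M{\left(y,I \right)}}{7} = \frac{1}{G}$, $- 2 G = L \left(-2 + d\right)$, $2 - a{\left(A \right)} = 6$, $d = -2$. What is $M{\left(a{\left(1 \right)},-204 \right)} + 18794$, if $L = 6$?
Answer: $\frac{225535}{12} \approx 18795.0$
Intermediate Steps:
$a{\left(A \right)} = -4$ ($a{\left(A \right)} = 2 - 6 = -4$)
$G = 12$ ($G = - \frac{6 \left(-2 - 2\right)}{2} = - \frac{6 \left(-4\right)}{2} = \left(- \frac{1}{2}\right) \left(-24\right) = 12$)
$M{\left(y,I \right)} = \frac{7}{12}$
$M{\left(a{\left(1 \right)},-204 \right)} + 18794 = \frac{7}{12} + 18794 = \frac{225535}{12}$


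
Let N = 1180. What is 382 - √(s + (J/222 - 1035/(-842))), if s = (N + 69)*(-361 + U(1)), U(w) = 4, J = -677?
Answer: 382 - I*√973739027084619/46731 ≈ 382.0 - 667.75*I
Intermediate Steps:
s = -445893 (s = (1180 + 69)*(-361 + 4) = 1249*(-357) = -445893)
382 - √(s + (J/222 - 1035/(-842))) = 382 - √(-445893 + (-677/222 - 1035/(-842))) = 382 - √(-445893 + (-677*1/222 - 1035*(-1/842))) = 382 - √(-445893 + (-677/222 + 1035/842)) = 382 - √(-445893 - 85066/46731) = 382 - √(-20837110849/46731) = 382 - I*√973739027084619/46731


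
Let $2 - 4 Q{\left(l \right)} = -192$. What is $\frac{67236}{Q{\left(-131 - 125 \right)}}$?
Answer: $\frac{134472}{97} \approx 1386.3$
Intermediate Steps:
$Q{\left(l \right)} = \frac{97}{2}$ ($Q{\left(l \right)} = \frac{1}{2} - -48 = \frac{1}{2} + 48 = \frac{97}{2}$)
$\frac{67236}{Q{\left(-131 - 125 \right)}} = \frac{67236}{\frac{97}{2}} = 67236 \cdot \frac{2}{97} = \frac{134472}{97}$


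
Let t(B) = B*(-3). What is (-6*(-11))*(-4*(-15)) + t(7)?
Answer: 3939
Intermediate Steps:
t(B) = -3*B
(-6*(-11))*(-4*(-15)) + t(7) = (-6*(-11))*(-4*(-15)) - 3*7 = 66*60 - 21 = 3960 - 21 = 3939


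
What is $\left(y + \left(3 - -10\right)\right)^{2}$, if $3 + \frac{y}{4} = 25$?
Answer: $10201$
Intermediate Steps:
$y = 88$ ($y = -12 + 4 \cdot 25 = -12 + 100 = 88$)
$\left(y + \left(3 - -10\right)\right)^{2} = \left(88 + \left(3 - -10\right)\right)^{2} = \left(88 + \left(3 + 10\right)\right)^{2} = \left(88 + 13\right)^{2} = 101^{2} = 10201$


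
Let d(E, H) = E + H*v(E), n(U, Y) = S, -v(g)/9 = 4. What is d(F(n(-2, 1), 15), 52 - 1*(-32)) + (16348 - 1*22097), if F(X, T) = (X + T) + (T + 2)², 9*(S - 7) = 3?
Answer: -25385/3 ≈ -8461.7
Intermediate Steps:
S = 22/3 (S = 7 + (⅑)*3 = 7 + ⅓ = 22/3 ≈ 7.3333)
v(g) = -36 (v(g) = -9*4 = -36)
n(U, Y) = 22/3
F(X, T) = T + X + (2 + T)² (F(X, T) = (T + X) + (2 + T)² = T + X + (2 + T)²)
d(E, H) = E - 36*H (d(E, H) = E + H*(-36) = E - 36*H)
d(F(n(-2, 1), 15), 52 - 1*(-32)) + (16348 - 1*22097) = ((15 + 22/3 + (2 + 15)²) - 36*(52 - 1*(-32))) + (16348 - 1*22097) = ((15 + 22/3 + 17²) - 36*(52 + 32)) + (16348 - 22097) = ((15 + 22/3 + 289) - 36*84) - 5749 = (934/3 - 3024) - 5749 = -8138/3 - 5749 = -25385/3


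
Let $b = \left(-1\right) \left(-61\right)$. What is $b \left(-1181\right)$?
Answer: $-72041$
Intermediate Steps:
$b = 61$
$b \left(-1181\right) = 61 \left(-1181\right) = -72041$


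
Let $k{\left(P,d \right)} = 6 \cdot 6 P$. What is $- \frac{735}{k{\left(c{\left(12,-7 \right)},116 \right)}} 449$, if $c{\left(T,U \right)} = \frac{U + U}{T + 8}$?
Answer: $\frac{78575}{6} \approx 13096.0$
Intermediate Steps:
$c{\left(T,U \right)} = \frac{2 U}{8 + T}$
$k{\left(P,d \right)} = 36 P$
$- \frac{735}{k{\left(c{\left(12,-7 \right)},116 \right)}} 449 = - \frac{735}{36 \cdot 2 \left(-7\right) \frac{1}{8 + 12}} \cdot 449 = - \frac{735}{36 \cdot 2 \left(-7\right) \frac{1}{20}} \cdot 449 = - \frac{735}{36 \left(- \frac{7}{10}\right)} 449 = - \frac{735}{- \frac{126}{5}} \cdot 449 = \left(-735\right) \left(- \frac{5}{126}\right) 449 = \frac{175}{6} \cdot 449 = \frac{78575}{6}$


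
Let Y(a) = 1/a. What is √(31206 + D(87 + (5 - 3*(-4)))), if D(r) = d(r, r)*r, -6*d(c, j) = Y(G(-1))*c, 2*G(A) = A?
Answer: √313302/3 ≈ 186.58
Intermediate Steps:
G(A) = A/2
d(c, j) = c/3 (d(c, j) = -c/(6*((½)*(-1))) = -c/(6*(-½)) = -(-1)*c/3 = c/3)
D(r) = r²/3 (D(r) = (r/3)*r = r²/3)
√(31206 + D(87 + (5 - 3*(-4)))) = √(31206 + (87 + (5 - 3*(-4)))²/3) = √(31206 + (87 + (5 + 12))²/3) = √(31206 + (87 + 17)²/3) = √(31206 + (⅓)*104²) = √(31206 + (⅓)*10816) = √(31206 + 10816/3) = √(104434/3) = √313302/3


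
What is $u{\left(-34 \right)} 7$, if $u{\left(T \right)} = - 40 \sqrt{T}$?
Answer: $- 280 i \sqrt{34} \approx - 1632.7 i$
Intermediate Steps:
$u{\left(-34 \right)} 7 = - 40 \sqrt{-34} \cdot 7 = - 40 i \sqrt{34} \cdot 7 = - 280 i \sqrt{34}$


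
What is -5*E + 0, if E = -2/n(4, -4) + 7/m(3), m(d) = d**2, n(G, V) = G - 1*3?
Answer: 55/9 ≈ 6.1111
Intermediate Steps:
n(G, V) = -3 + G (n(G, V) = G - 3 = -3 + G)
E = -11/9 (E = -2/(-3 + 4) + 7/(3**2) = -2/1 + 7/9 = -2*1 + 7*(1/9) = -2 + 7/9 = -11/9 ≈ -1.2222)
-5*E + 0 = -5*(-11/9) + 0 = 55/9 + 0 = 55/9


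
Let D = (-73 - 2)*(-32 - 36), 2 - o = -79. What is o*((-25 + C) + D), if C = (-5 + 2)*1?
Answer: 410832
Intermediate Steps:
o = 81 (o = 2 - 1*(-79) = 2 + 79 = 81)
D = 5100 (D = -75*(-68) = 5100)
C = -3 (C = -3*1 = -3)
o*((-25 + C) + D) = 81*((-25 - 3) + 5100) = 81*(-28 + 5100) = 81*5072 = 410832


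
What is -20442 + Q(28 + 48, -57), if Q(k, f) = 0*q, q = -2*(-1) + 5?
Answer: -20442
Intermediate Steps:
q = 7 (q = 2 + 5 = 7)
Q(k, f) = 0 (Q(k, f) = 0*7 = 0)
-20442 + Q(28 + 48, -57) = -20442 + 0 = -20442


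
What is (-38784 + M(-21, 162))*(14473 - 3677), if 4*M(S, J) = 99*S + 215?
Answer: -423743000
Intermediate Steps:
M(S, J) = 215/4 + 99*S/4 (M(S, J) = (99*S + 215)/4 = (215 + 99*S)/4 = 215/4 + 99*S/4)
(-38784 + M(-21, 162))*(14473 - 3677) = (-38784 + (215/4 + (99/4)*(-21)))*(14473 - 3677) = (-38784 + (215/4 - 2079/4))*10796 = (-38784 - 466)*10796 = -39250*10796 = -423743000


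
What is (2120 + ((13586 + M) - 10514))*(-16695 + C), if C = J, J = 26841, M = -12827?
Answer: -77464710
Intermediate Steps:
C = 26841
(2120 + ((13586 + M) - 10514))*(-16695 + C) = (2120 + ((13586 - 12827) - 10514))*(-16695 + 26841) = (2120 + (759 - 10514))*10146 = (2120 - 9755)*10146 = -7635*10146 = -77464710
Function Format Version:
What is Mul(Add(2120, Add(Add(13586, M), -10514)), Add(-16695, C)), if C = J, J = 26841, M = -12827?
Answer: -77464710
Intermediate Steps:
C = 26841
Mul(Add(2120, Add(Add(13586, M), -10514)), Add(-16695, C)) = Mul(Add(2120, Add(Add(13586, -12827), -10514)), Add(-16695, 26841)) = Mul(Add(2120, Add(759, -10514)), 10146) = Mul(Add(2120, -9755), 10146) = Mul(-7635, 10146) = -77464710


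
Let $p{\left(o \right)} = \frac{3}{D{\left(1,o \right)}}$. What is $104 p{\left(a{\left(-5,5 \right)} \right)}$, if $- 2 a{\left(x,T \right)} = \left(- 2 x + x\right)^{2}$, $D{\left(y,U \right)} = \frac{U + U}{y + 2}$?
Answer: $- \frac{936}{25} \approx -37.44$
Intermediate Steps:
$D{\left(y,U \right)} = \frac{2 U}{2 + y}$
$a{\left(x,T \right)} = - \frac{x^{2}}{2}$ ($a{\left(x,T \right)} = - \frac{\left(- 2 x + x\right)^{2}}{2} = - \frac{\left(- x\right)^{2}}{2} = - \frac{x^{2}}{2}$)
$p{\left(o \right)} = \frac{9}{2 o}$ ($p{\left(o \right)} = \frac{3}{2 o \frac{1}{2 + 1}} = \frac{3}{2 o \frac{1}{3}} = \frac{3}{\frac{2}{3} o} = 3 \frac{3}{2 o} = \frac{9}{2 o}$)
$104 p{\left(a{\left(-5,5 \right)} \right)} = 104 \frac{9}{2 \left(- \frac{\left(-5\right)^{2}}{2}\right)} = 104 \frac{9}{2 \left(\left(- \frac{1}{2}\right) 25\right)} = 104 \frac{9}{2 \left(- \frac{25}{2}\right)} = 104 \cdot \frac{9}{2} \left(- \frac{2}{25}\right) = 104 \left(- \frac{9}{25}\right) = - \frac{936}{25}$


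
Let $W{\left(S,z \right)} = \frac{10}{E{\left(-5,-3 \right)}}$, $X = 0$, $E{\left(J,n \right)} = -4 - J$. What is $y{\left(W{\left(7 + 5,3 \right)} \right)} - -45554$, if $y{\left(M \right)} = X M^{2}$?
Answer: $45554$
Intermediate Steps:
$W{\left(S,z \right)} = 10$ ($W{\left(S,z \right)} = \frac{10}{-4 - -5} = \frac{10}{-4 + 5} = \frac{10}{1} = 10 \cdot 1 = 10$)
$y{\left(M \right)} = 0$ ($y{\left(M \right)} = 0 M^{2} = 0$)
$y{\left(W{\left(7 + 5,3 \right)} \right)} - -45554 = 0 - -45554 = 0 + 45554 = 45554$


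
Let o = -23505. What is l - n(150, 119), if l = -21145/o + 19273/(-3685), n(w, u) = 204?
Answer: -3608948248/17323185 ≈ -208.33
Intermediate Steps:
l = -75018508/17323185 (l = -21145/(-23505) + 19273/(-3685) = -21145*(-1/23505) + 19273*(-1/3685) = 4229/4701 - 19273/3685 = -75018508/17323185 ≈ -4.3305)
l - n(150, 119) = -75018508/17323185 - 1*204 = -75018508/17323185 - 204 = -3608948248/17323185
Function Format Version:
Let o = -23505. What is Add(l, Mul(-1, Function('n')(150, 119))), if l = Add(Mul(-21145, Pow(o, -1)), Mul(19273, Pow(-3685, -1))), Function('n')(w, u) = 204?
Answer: Rational(-3608948248, 17323185) ≈ -208.33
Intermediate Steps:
l = Rational(-75018508, 17323185) (l = Add(Mul(-21145, Pow(-23505, -1)), Mul(19273, Pow(-3685, -1))) = Add(Mul(-21145, Rational(-1, 23505)), Mul(19273, Rational(-1, 3685))) = Add(Rational(4229, 4701), Rational(-19273, 3685)) = Rational(-75018508, 17323185) ≈ -4.3305)
Add(l, Mul(-1, Function('n')(150, 119))) = Add(Rational(-75018508, 17323185), Mul(-1, 204)) = Add(Rational(-75018508, 17323185), -204) = Rational(-3608948248, 17323185)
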